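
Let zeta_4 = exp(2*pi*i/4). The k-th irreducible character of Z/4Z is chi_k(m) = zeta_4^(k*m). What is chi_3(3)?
chi_3(3) = zeta_4^9 = I

Working: chi_3(3) = zeta_4^(3*3) = zeta_4^9. Since zeta_4^4 = 1, this equals zeta_4^1 = exp(2*pi*i*1/4) = I.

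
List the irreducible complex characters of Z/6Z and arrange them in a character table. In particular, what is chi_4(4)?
Character table of Z/6Z (irreps indexed chi_0,...,chi_5 with chi_k(m) = zeta_6^(k*m), zeta_6 = exp(2*pi*i/6)):
  irrep \ class  {0} (size 1)  {1} (size 1)    {2} (size 1)    {3} (size 1)  {4} (size 1)    {5} (size 1)  
  chi_0          1             1               1               1             1               1             
  chi_1          1             exp(I*pi/3)     exp(2*I*pi/3)   -1            exp(-2*I*pi/3)  exp(-I*pi/3)  
  chi_2          1             exp(2*I*pi/3)   exp(-2*I*pi/3)  1             exp(2*I*pi/3)   exp(-2*I*pi/3)
  chi_3          1             -1              1               -1            1               -1            
  chi_4          1             exp(-2*I*pi/3)  exp(2*I*pi/3)   1             exp(-2*I*pi/3)  exp(2*I*pi/3) 
  chi_5          1             exp(-I*pi/3)    exp(-2*I*pi/3)  -1            exp(2*I*pi/3)   exp(I*pi/3)   

Spot check: chi_4(4) = zeta_6^(4*4) = zeta_6^16 = exp(-2*I*pi/3).

Justification: Z/6Z is abelian, so all 6 irreducible complex representations are 1-dimensional. They are given by chi_k(m) = zeta_6^(k*m) for k = 0,...,5. Row orthogonality: sum_m chi_k(m) conj(chi_l(m)) = 6 * [k = l].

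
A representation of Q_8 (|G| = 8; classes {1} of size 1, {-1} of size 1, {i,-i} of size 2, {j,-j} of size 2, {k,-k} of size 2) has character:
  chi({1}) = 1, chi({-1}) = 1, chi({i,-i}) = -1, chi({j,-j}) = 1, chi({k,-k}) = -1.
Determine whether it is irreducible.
Irreducible: <chi, chi> = 1.

Proof sketch: <chi, chi> = (1/|G|) sum_C |C| * |chi(C)|^2 = (1/8)[1*|1|^2 + 1*|1|^2 + 2*|-1|^2 + 2*|1|^2 + 2*|-1|^2]
  = (1/8)[(1) + (1) + (2) + (2) + (2)] = 8/8 = 1.
A character is irreducible iff <chi, chi> = 1, so this representation is irreducible.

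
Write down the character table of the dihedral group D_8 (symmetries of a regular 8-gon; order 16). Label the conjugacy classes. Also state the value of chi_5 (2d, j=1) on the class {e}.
Conjugacy classes: {e} of size 1, {r^4} of size 1, {r^1, r^7} of size 2, {r^2, r^6} of size 2, {r^3, r^5} of size 2, {s, sr^2, ...} of size 4, {sr, sr^3, ...} of size 4.
Character table:
  irrep \ class              {e} (size 1)  {r^4} (size 1)  {r^1, r^7} (size 2)  {r^2, r^6} (size 2)  {r^3, r^5} (size 2)  {s, sr^2, ...} (size 4)  {sr, sr^3, ...} (size 4)
  chi_1 (triv)               1             1               1                    1                    1                    1                        1                       
  chi_2 (sign: r->1, s->-1)  1             1               1                    1                    1                    -1                       -1                      
  chi_3 (r->-1, s->1)        1             1               -1                   1                    -1                   1                        -1                      
  chi_4 (r->-1, s->-1)       1             1               -1                   1                    -1                   -1                       1                       
  chi_5 (2d, j=1)            2             -2              sqrt(2)              0                    -sqrt(2)             0                        0                       
  chi_6 (2d, j=2)            2             2               0                    -2                   0                    0                        0                       
  chi_7 (2d, j=3)            2             -2              -sqrt(2)             0                    sqrt(2)              0                        0                       

Spot check: chi_5 (2d, j=1) on {e} = 2.

Solution. D_8 has order 2*8 = 16 with 7 conjugacy classes, hence 7 irreducibles. Sum of squared dims 1 + 1 + 1 + 1 + 4 + 4 + 4 = 16 = |G|. Linear characters come from the abelianisation; the 2-dimensional irreps have character r^k -> 2*cos(2*pi*j*k/8), reflections -> 0.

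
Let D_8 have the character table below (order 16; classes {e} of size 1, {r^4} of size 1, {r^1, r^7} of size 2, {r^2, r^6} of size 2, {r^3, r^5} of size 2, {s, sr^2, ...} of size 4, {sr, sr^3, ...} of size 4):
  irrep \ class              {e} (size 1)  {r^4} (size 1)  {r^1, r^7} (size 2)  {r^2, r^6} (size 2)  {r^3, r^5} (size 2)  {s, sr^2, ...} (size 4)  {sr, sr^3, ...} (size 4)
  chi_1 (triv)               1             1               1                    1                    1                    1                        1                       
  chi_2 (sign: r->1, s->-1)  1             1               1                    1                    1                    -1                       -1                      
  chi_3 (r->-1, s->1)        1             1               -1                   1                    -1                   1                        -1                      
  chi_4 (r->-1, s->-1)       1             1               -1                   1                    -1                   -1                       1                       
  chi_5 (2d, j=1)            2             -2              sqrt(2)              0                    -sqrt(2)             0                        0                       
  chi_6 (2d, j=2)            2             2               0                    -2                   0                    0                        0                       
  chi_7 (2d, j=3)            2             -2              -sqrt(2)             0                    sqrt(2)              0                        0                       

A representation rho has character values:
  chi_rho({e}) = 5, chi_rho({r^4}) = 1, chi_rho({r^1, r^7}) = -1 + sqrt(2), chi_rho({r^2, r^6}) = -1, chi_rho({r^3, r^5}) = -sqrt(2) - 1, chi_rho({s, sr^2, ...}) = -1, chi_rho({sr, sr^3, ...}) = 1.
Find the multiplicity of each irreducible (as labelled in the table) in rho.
Multiplicities: chi_1: 0, chi_2: 0, chi_3: 0, chi_4: 1, chi_5: 1, chi_6: 1, chi_7: 0.

Justification: Use <chi_rho, chi> = (1/|G|) sum_C |C| * chi_rho(C) * conj(chi(C)) with |G| = 16 for each irreducible chi in the table:
  <chi_rho, chi_1> = (1/16)[1*(5)*conj(1) + 1*(1)*conj(1) + 2*(-1 + sqrt(2))*conj(1) + 2*(-1)*conj(1) + 2*(-sqrt(2) - 1)*conj(1) + 4*(-1)*conj(1) + 4*(1)*conj(1)]
      = (1/16)[(5) + (1) + (-2 + 2*sqrt(2)) + (-2) + (-2*sqrt(2) - 2) + (-4) + (4)] = 0/16 = 0
  <chi_rho, chi_2> = (1/16)[1*(5)*conj(1) + 1*(1)*conj(1) + 2*(-1 + sqrt(2))*conj(1) + 2*(-1)*conj(1) + 2*(-sqrt(2) - 1)*conj(1) + 4*(-1)*conj(-1) + 4*(1)*conj(-1)]
      = (1/16)[(5) + (1) + (-2 + 2*sqrt(2)) + (-2) + (-2*sqrt(2) - 2) + (4) + (-4)] = 0/16 = 0
  <chi_rho, chi_3> = (1/16)[1*(5)*conj(1) + 1*(1)*conj(1) + 2*(-1 + sqrt(2))*conj(-1) + 2*(-1)*conj(1) + 2*(-sqrt(2) - 1)*conj(-1) + 4*(-1)*conj(1) + 4*(1)*conj(-1)]
      = (1/16)[(5) + (1) + (2 - 2*sqrt(2)) + (-2) + (2 + 2*sqrt(2)) + (-4) + (-4)] = 0/16 = 0
  <chi_rho, chi_4> = (1/16)[1*(5)*conj(1) + 1*(1)*conj(1) + 2*(-1 + sqrt(2))*conj(-1) + 2*(-1)*conj(1) + 2*(-sqrt(2) - 1)*conj(-1) + 4*(-1)*conj(-1) + 4*(1)*conj(1)]
      = (1/16)[(5) + (1) + (2 - 2*sqrt(2)) + (-2) + (2 + 2*sqrt(2)) + (4) + (4)] = 16/16 = 1
  <chi_rho, chi_5> = (1/16)[1*(5)*conj(2) + 1*(1)*conj(-2) + 2*(-1 + sqrt(2))*conj(sqrt(2)) + 2*(-1)*conj(0) + 2*(-sqrt(2) - 1)*conj(-sqrt(2)) + 4*(-1)*conj(0) + 4*(1)*conj(0)]
      = (1/16)[(10) + (-2) + (4 - 2*sqrt(2)) + (0) + (2*sqrt(2) + 4) + (0) + (0)] = 16/16 = 1
  <chi_rho, chi_6> = (1/16)[1*(5)*conj(2) + 1*(1)*conj(2) + 2*(-1 + sqrt(2))*conj(0) + 2*(-1)*conj(-2) + 2*(-sqrt(2) - 1)*conj(0) + 4*(-1)*conj(0) + 4*(1)*conj(0)]
      = (1/16)[(10) + (2) + (0) + (4) + (0) + (0) + (0)] = 16/16 = 1
  <chi_rho, chi_7> = (1/16)[1*(5)*conj(2) + 1*(1)*conj(-2) + 2*(-1 + sqrt(2))*conj(-sqrt(2)) + 2*(-1)*conj(0) + 2*(-sqrt(2) - 1)*conj(sqrt(2)) + 4*(-1)*conj(0) + 4*(1)*conj(0)]
      = (1/16)[(10) + (-2) + (-4 + 2*sqrt(2)) + (0) + (-4 - 2*sqrt(2)) + (0) + (0)] = 0/16 = 0
Dimension check: dim(rho) = sum (mult * dim) = 0*1 + 0*1 + 0*1 + 1*1 + 1*2 + 1*2 + 0*2 = 5 = chi_rho(e) = 5.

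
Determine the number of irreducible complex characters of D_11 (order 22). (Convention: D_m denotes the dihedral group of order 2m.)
7

Solution. The number of irreducible complex representations of a finite group equals its number of conjugacy classes. D_11 has 7 conjugacy classes ((n+3)/2 for n odd), so D_11 (order 22) has exactly 7 irreducible complex representations.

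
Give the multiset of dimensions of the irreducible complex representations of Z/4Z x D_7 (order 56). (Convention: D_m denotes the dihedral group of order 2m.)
Dimensions: 1, 1, 1, 1, 1, 1, 1, 1, 2, 2, 2, 2, 2, 2, 2, 2, 2, 2, 2, 2

Solution. There are 20 irreducibles (= number of conjugacy classes). Their dimensions d_i satisfy sum d_i^2 = |G| = 56: 1 + 1 + 1 + 1 + 1 + 1 + 1 + 1 + 4 + 4 + 4 + 4 + 4 + 4 + 4 + 4 + 4 + 4 + 4 + 4 = 56. (For the product with Z/4Z: each of the 4 1-dim characters of Z/4Z tensors with each irrep of D_7, giving 4 copies of each D_7-dimension.)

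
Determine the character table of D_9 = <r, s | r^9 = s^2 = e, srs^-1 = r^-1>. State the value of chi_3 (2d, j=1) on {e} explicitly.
Conjugacy classes: {e} of size 1, {r^1, r^8} of size 2, {r^2, r^7} of size 2, {r^3, r^6} of size 2, {r^4, r^5} of size 2, {s, sr, ..., sr^8} of size 9.
Character table:
  irrep \ class              {e} (size 1)  {r^1, r^8} (size 2)  {r^2, r^7} (size 2)  {r^3, r^6} (size 2)  {r^4, r^5} (size 2)  {s, sr, ..., sr^8} (size 9)
  chi_1 (triv)               1             1                    1                    1                    1                    1                          
  chi_2 (sign: r->1, s->-1)  1             1                    1                    1                    1                    -1                         
  chi_3 (2d, j=1)            2             2*cos(2*pi/9)        2*cos(4*pi/9)        -1                   -2*cos(pi/9)         0                          
  chi_4 (2d, j=2)            2             2*cos(4*pi/9)        -2*cos(pi/9)         -1                   2*cos(2*pi/9)        0                          
  chi_5 (2d, j=3)            2             -1                   -1                   2                    -1                   0                          
  chi_6 (2d, j=4)            2             -2*cos(pi/9)         2*cos(2*pi/9)        -1                   2*cos(4*pi/9)        0                          

Spot check: chi_3 (2d, j=1) on {e} = 2.

D_9 has order 2*9 = 18 with 6 conjugacy classes, hence 6 irreducibles. Sum of squared dims 1 + 1 + 4 + 4 + 4 + 4 = 18 = |G|. Linear characters come from the abelianisation; the 2-dimensional irreps have character r^k -> 2*cos(2*pi*j*k/9), reflections -> 0.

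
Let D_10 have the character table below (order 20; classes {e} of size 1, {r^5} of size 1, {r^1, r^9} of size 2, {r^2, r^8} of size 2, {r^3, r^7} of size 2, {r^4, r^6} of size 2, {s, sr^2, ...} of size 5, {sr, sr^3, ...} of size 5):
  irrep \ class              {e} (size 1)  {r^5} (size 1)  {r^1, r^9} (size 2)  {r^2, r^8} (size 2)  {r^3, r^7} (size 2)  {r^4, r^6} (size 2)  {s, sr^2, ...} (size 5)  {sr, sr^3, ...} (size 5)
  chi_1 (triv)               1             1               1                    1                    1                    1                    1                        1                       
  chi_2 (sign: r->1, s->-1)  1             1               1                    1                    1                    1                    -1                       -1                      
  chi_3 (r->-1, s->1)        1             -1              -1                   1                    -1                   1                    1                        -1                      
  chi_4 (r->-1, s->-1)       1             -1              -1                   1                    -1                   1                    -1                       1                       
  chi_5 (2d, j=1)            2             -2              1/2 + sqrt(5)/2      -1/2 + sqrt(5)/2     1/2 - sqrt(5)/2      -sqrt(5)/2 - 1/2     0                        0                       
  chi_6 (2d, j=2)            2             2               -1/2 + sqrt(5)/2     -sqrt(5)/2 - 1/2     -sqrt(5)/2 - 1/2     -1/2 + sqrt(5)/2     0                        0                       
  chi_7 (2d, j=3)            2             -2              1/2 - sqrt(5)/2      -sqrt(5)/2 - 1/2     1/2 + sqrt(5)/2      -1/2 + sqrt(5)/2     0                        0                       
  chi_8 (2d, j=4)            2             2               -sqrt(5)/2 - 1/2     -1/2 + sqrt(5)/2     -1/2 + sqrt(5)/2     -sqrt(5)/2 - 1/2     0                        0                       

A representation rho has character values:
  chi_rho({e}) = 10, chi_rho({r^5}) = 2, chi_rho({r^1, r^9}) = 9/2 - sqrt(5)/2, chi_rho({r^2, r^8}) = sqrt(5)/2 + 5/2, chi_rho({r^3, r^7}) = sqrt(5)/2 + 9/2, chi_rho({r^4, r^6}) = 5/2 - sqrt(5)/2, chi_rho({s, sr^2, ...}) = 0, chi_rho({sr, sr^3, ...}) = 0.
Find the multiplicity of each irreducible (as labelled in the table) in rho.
Multiplicities: chi_1: 2, chi_2: 2, chi_3: 0, chi_4: 0, chi_5: 1, chi_6: 0, chi_7: 1, chi_8: 1.

Proof sketch: Use <chi_rho, chi> = (1/|G|) sum_C |C| * chi_rho(C) * conj(chi(C)) with |G| = 20 for each irreducible chi in the table:
  <chi_rho, chi_1> = (1/20)[1*(10)*conj(1) + 1*(2)*conj(1) + 2*(9/2 - sqrt(5)/2)*conj(1) + 2*(sqrt(5)/2 + 5/2)*conj(1) + 2*(sqrt(5)/2 + 9/2)*conj(1) + 2*(5/2 - sqrt(5)/2)*conj(1) + 5*(0)*conj(1) + 5*(0)*conj(1)]
      = (1/20)[(10) + (2) + (9 - sqrt(5)) + (sqrt(5) + 5) + (sqrt(5) + 9) + (5 - sqrt(5)) + (0) + (0)] = 40/20 = 2
  <chi_rho, chi_2> = (1/20)[1*(10)*conj(1) + 1*(2)*conj(1) + 2*(9/2 - sqrt(5)/2)*conj(1) + 2*(sqrt(5)/2 + 5/2)*conj(1) + 2*(sqrt(5)/2 + 9/2)*conj(1) + 2*(5/2 - sqrt(5)/2)*conj(1) + 5*(0)*conj(-1) + 5*(0)*conj(-1)]
      = (1/20)[(10) + (2) + (9 - sqrt(5)) + (sqrt(5) + 5) + (sqrt(5) + 9) + (5 - sqrt(5)) + (0) + (0)] = 40/20 = 2
  <chi_rho, chi_3> = (1/20)[1*(10)*conj(1) + 1*(2)*conj(-1) + 2*(9/2 - sqrt(5)/2)*conj(-1) + 2*(sqrt(5)/2 + 5/2)*conj(1) + 2*(sqrt(5)/2 + 9/2)*conj(-1) + 2*(5/2 - sqrt(5)/2)*conj(1) + 5*(0)*conj(1) + 5*(0)*conj(-1)]
      = (1/20)[(10) + (-2) + (-9 + sqrt(5)) + (sqrt(5) + 5) + (-9 - sqrt(5)) + (5 - sqrt(5)) + (0) + (0)] = 0/20 = 0
  <chi_rho, chi_4> = (1/20)[1*(10)*conj(1) + 1*(2)*conj(-1) + 2*(9/2 - sqrt(5)/2)*conj(-1) + 2*(sqrt(5)/2 + 5/2)*conj(1) + 2*(sqrt(5)/2 + 9/2)*conj(-1) + 2*(5/2 - sqrt(5)/2)*conj(1) + 5*(0)*conj(-1) + 5*(0)*conj(1)]
      = (1/20)[(10) + (-2) + (-9 + sqrt(5)) + (sqrt(5) + 5) + (-9 - sqrt(5)) + (5 - sqrt(5)) + (0) + (0)] = 0/20 = 0
  <chi_rho, chi_5> = (1/20)[1*(10)*conj(2) + 1*(2)*conj(-2) + 2*(9/2 - sqrt(5)/2)*conj(1/2 + sqrt(5)/2) + 2*(sqrt(5)/2 + 5/2)*conj(-1/2 + sqrt(5)/2) + 2*(sqrt(5)/2 + 9/2)*conj(1/2 - sqrt(5)/2) + 2*(5/2 - sqrt(5)/2)*conj(-sqrt(5)/2 - 1/2) + 5*(0)*conj(0) + 5*(0)*conj(0)]
      = (1/20)[(20) + (-4) + (2 + 4*sqrt(5)) + (2*sqrt(5)) + (2 - 4*sqrt(5)) + (-2*sqrt(5)) + (0) + (0)] = 20/20 = 1
  <chi_rho, chi_6> = (1/20)[1*(10)*conj(2) + 1*(2)*conj(2) + 2*(9/2 - sqrt(5)/2)*conj(-1/2 + sqrt(5)/2) + 2*(sqrt(5)/2 + 5/2)*conj(-sqrt(5)/2 - 1/2) + 2*(sqrt(5)/2 + 9/2)*conj(-sqrt(5)/2 - 1/2) + 2*(5/2 - sqrt(5)/2)*conj(-1/2 + sqrt(5)/2) + 5*(0)*conj(0) + 5*(0)*conj(0)]
      = (1/20)[(20) + (4) + (-7 + 5*sqrt(5)) + (-3*sqrt(5) - 5) + (-5*sqrt(5) - 7) + (-5 + 3*sqrt(5)) + (0) + (0)] = 0/20 = 0
  <chi_rho, chi_7> = (1/20)[1*(10)*conj(2) + 1*(2)*conj(-2) + 2*(9/2 - sqrt(5)/2)*conj(1/2 - sqrt(5)/2) + 2*(sqrt(5)/2 + 5/2)*conj(-sqrt(5)/2 - 1/2) + 2*(sqrt(5)/2 + 9/2)*conj(1/2 + sqrt(5)/2) + 2*(5/2 - sqrt(5)/2)*conj(-1/2 + sqrt(5)/2) + 5*(0)*conj(0) + 5*(0)*conj(0)]
      = (1/20)[(20) + (-4) + (7 - 5*sqrt(5)) + (-3*sqrt(5) - 5) + (7 + 5*sqrt(5)) + (-5 + 3*sqrt(5)) + (0) + (0)] = 20/20 = 1
  <chi_rho, chi_8> = (1/20)[1*(10)*conj(2) + 1*(2)*conj(2) + 2*(9/2 - sqrt(5)/2)*conj(-sqrt(5)/2 - 1/2) + 2*(sqrt(5)/2 + 5/2)*conj(-1/2 + sqrt(5)/2) + 2*(sqrt(5)/2 + 9/2)*conj(-1/2 + sqrt(5)/2) + 2*(5/2 - sqrt(5)/2)*conj(-sqrt(5)/2 - 1/2) + 5*(0)*conj(0) + 5*(0)*conj(0)]
      = (1/20)[(20) + (4) + (-4*sqrt(5) - 2) + (2*sqrt(5)) + (-2 + 4*sqrt(5)) + (-2*sqrt(5)) + (0) + (0)] = 20/20 = 1
Dimension check: dim(rho) = sum (mult * dim) = 2*1 + 2*1 + 0*1 + 0*1 + 1*2 + 0*2 + 1*2 + 1*2 = 10 = chi_rho(e) = 10.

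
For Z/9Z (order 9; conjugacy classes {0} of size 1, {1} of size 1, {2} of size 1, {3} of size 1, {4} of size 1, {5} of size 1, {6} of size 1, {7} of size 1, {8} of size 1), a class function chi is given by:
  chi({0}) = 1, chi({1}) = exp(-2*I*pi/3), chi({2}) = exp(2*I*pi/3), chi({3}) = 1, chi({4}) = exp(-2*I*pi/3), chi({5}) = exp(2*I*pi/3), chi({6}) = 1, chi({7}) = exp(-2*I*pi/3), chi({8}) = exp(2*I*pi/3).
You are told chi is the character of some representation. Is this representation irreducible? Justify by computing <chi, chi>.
Irreducible: <chi, chi> = 1.

Proof sketch: <chi, chi> = (1/|G|) sum_C |C| * |chi(C)|^2 = (1/9)[1*|1|^2 + 1*|exp(-2*I*pi/3)|^2 + 1*|exp(2*I*pi/3)|^2 + 1*|1|^2 + 1*|exp(-2*I*pi/3)|^2 + 1*|exp(2*I*pi/3)|^2 + 1*|1|^2 + 1*|exp(-2*I*pi/3)|^2 + 1*|exp(2*I*pi/3)|^2]
  = (1/9)[(1) + (1) + (1) + (1) + (1) + (1) + (1) + (1) + (1)] = 9/9 = 1.
(Exp terms are combined using exp(i*s)*conj(exp(i*t)) = exp(i*(s-t)), and sums of them are collapsed using the identity that for every m > 1 the m distinct m-th roots of unity sum to 0, e.g. 1 + exp(2*I*pi/3) + exp(-2*I*pi/3) = 0.)
A character is irreducible iff <chi, chi> = 1, so this representation is irreducible.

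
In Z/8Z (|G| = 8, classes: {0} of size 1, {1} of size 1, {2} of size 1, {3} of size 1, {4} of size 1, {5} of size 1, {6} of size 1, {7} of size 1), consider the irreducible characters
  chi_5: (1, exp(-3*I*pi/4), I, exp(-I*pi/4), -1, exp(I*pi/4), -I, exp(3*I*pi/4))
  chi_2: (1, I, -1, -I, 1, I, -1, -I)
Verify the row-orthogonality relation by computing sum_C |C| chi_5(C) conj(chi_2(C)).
Sum = 0; so <chi_5, chi_2> = 0 (distinct irreducibles are orthogonal).

Details: Compute term by term over conjugacy classes (|C| * chi_5(C) * conj(chi_2(C))):
  1*(1)*conj(1) + 1*(exp(-3*I*pi/4))*conj(I) + 1*(I)*conj(-1) + 1*(exp(-I*pi/4))*conj(-I) + 1*(-1)*conj(1) + 1*(exp(I*pi/4))*conj(I) + 1*(-I)*conj(-1) + 1*(exp(3*I*pi/4))*conj(-I)
  = (1) + (-exp(-I*pi/4)) + (-I) + (exp(I*pi/4)) + (-1) + (-exp(3*I*pi/4)) + (I) + (exp(-3*I*pi/4))
  = 0.
(Exp terms are combined using exp(i*s)*conj(exp(i*t)) = exp(i*(s-t)), and sums of them are collapsed using the identity that for every m > 1 the m distinct m-th roots of unity sum to 0, e.g. 1 + exp(2*I*pi/3) + exp(-2*I*pi/3) = 0.)
Dividing by |G| = 8 gives 0/8 = 0, matching the row-orthogonality relation <chi_5, chi_2> = [chi_5 = chi_2].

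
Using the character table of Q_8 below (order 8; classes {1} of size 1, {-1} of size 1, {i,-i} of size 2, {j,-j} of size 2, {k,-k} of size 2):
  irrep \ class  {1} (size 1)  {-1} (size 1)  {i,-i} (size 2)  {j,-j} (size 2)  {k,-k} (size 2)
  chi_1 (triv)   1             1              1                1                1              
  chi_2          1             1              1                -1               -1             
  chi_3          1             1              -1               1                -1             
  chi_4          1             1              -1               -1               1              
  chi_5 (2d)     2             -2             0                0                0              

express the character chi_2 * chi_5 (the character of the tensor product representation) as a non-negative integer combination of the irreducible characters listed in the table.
chi_2 tensor chi_5 = chi_5 (all other irreducibles have multiplicity 0).

Working: The character of a tensor product is the pointwise product (chi_2 * chi_5)(C) = chi_2(C) * chi_5(C):
  {1}: (1)*(2), {-1}: (1)*(-2), {i,-i}: (1)*(0), {j,-j}: (-1)*(0), {k,-k}: (-1)*(0)
so (chi_2 * chi_5) takes values
  {1} -> 2, {-1} -> -2, {i,-i} -> 0, {j,-j} -> 0, {k,-k} -> 0.
Now take the inner product of this character with each irreducible chi from the table, <chi_2*chi_5, chi> = (1/8) sum_C |C| (chi_2*chi_5)(C) conj(chi(C)):
  <chi_2*chi_5, chi_1> = (1/8)[1*(2)*conj(1) + 1*(-2)*conj(1) + 2*(0)*conj(1) + 2*(0)*conj(1) + 2*(0)*conj(1)]
      = (1/8)[(2) + (-2) + (0) + (0) + (0)] = 0/8 = 0
  <chi_2*chi_5, chi_2> = (1/8)[1*(2)*conj(1) + 1*(-2)*conj(1) + 2*(0)*conj(1) + 2*(0)*conj(-1) + 2*(0)*conj(-1)]
      = (1/8)[(2) + (-2) + (0) + (0) + (0)] = 0/8 = 0
  <chi_2*chi_5, chi_3> = (1/8)[1*(2)*conj(1) + 1*(-2)*conj(1) + 2*(0)*conj(-1) + 2*(0)*conj(1) + 2*(0)*conj(-1)]
      = (1/8)[(2) + (-2) + (0) + (0) + (0)] = 0/8 = 0
  <chi_2*chi_5, chi_4> = (1/8)[1*(2)*conj(1) + 1*(-2)*conj(1) + 2*(0)*conj(-1) + 2*(0)*conj(-1) + 2*(0)*conj(1)]
      = (1/8)[(2) + (-2) + (0) + (0) + (0)] = 0/8 = 0
  <chi_2*chi_5, chi_5> = (1/8)[1*(2)*conj(2) + 1*(-2)*conj(-2) + 2*(0)*conj(0) + 2*(0)*conj(0) + 2*(0)*conj(0)]
      = (1/8)[(4) + (4) + (0) + (0) + (0)] = 8/8 = 1
Hence the multiplicities are chi_5: 1. Dimension check: dim(chi_2)*dim(chi_5) = 1*2 = 2 and sum (mult * dim) = 1*2 = 2.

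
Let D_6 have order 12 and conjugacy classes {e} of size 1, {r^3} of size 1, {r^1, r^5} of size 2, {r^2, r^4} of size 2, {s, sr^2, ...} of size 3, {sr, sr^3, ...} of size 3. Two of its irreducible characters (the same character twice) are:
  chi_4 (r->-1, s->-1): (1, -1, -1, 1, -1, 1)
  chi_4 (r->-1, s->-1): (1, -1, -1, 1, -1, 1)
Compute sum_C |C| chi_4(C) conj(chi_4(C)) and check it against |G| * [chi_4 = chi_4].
Sum = 12 = |G| = 12; so <chi_4, chi_4> = 1 (norm-1 confirms irreducibility).

Why: Compute term by term over conjugacy classes (|C| * chi_4(C) * conj(chi_4(C))):
  1*(1)*conj(1) + 1*(-1)*conj(-1) + 2*(-1)*conj(-1) + 2*(1)*conj(1) + 3*(-1)*conj(-1) + 3*(1)*conj(1)
  = (1) + (1) + (2) + (2) + (3) + (3)
  = 12.
Dividing by |G| = 12 gives 12/12 = 1, matching the row-orthogonality relation <chi_4, chi_4> = [chi_4 = chi_4].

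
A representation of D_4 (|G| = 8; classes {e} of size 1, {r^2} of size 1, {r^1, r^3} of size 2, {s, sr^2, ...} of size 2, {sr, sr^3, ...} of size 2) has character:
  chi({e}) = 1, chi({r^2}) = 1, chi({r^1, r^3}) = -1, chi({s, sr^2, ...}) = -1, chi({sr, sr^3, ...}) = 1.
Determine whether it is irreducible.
Irreducible: <chi, chi> = 1.

Argument: <chi, chi> = (1/|G|) sum_C |C| * |chi(C)|^2 = (1/8)[1*|1|^2 + 1*|1|^2 + 2*|-1|^2 + 2*|-1|^2 + 2*|1|^2]
  = (1/8)[(1) + (1) + (2) + (2) + (2)] = 8/8 = 1.
A character is irreducible iff <chi, chi> = 1, so this representation is irreducible.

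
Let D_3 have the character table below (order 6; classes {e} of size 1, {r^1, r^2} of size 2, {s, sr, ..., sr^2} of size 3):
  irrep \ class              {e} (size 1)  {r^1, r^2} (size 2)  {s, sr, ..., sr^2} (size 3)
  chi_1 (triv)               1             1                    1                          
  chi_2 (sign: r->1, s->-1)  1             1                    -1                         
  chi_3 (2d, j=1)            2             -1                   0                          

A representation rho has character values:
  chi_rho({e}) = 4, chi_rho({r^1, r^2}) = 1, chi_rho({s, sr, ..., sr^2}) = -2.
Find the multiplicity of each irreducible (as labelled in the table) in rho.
Multiplicities: chi_1: 0, chi_2: 2, chi_3: 1.

Details: Use <chi_rho, chi> = (1/|G|) sum_C |C| * chi_rho(C) * conj(chi(C)) with |G| = 6 for each irreducible chi in the table:
  <chi_rho, chi_1> = (1/6)[1*(4)*conj(1) + 2*(1)*conj(1) + 3*(-2)*conj(1)]
      = (1/6)[(4) + (2) + (-6)] = 0/6 = 0
  <chi_rho, chi_2> = (1/6)[1*(4)*conj(1) + 2*(1)*conj(1) + 3*(-2)*conj(-1)]
      = (1/6)[(4) + (2) + (6)] = 12/6 = 2
  <chi_rho, chi_3> = (1/6)[1*(4)*conj(2) + 2*(1)*conj(-1) + 3*(-2)*conj(0)]
      = (1/6)[(8) + (-2) + (0)] = 6/6 = 1
Dimension check: dim(rho) = sum (mult * dim) = 0*1 + 2*1 + 1*2 = 4 = chi_rho(e) = 4.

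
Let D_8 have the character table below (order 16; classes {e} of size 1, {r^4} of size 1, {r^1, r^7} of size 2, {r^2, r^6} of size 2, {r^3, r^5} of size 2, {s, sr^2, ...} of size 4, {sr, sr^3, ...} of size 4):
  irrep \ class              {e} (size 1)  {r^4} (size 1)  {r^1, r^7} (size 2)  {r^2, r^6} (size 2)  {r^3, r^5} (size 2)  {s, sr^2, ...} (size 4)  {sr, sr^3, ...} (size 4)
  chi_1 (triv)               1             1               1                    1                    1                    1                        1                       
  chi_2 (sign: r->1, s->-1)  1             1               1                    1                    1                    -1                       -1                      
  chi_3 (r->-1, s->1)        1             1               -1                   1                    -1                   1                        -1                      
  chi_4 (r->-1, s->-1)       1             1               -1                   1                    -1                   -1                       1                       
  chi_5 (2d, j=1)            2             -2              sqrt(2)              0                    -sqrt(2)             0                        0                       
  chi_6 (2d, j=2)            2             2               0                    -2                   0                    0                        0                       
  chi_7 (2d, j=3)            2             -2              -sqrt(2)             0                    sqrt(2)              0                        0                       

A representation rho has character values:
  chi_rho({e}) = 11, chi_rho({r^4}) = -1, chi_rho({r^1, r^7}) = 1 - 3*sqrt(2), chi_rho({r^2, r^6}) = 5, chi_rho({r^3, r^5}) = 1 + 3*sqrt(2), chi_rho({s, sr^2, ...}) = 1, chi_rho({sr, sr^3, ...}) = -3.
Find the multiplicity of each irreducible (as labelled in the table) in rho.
Multiplicities: chi_1: 1, chi_2: 2, chi_3: 2, chi_4: 0, chi_5: 0, chi_6: 0, chi_7: 3.

Working: Use <chi_rho, chi> = (1/|G|) sum_C |C| * chi_rho(C) * conj(chi(C)) with |G| = 16 for each irreducible chi in the table:
  <chi_rho, chi_1> = (1/16)[1*(11)*conj(1) + 1*(-1)*conj(1) + 2*(1 - 3*sqrt(2))*conj(1) + 2*(5)*conj(1) + 2*(1 + 3*sqrt(2))*conj(1) + 4*(1)*conj(1) + 4*(-3)*conj(1)]
      = (1/16)[(11) + (-1) + (2 - 6*sqrt(2)) + (10) + (2 + 6*sqrt(2)) + (4) + (-12)] = 16/16 = 1
  <chi_rho, chi_2> = (1/16)[1*(11)*conj(1) + 1*(-1)*conj(1) + 2*(1 - 3*sqrt(2))*conj(1) + 2*(5)*conj(1) + 2*(1 + 3*sqrt(2))*conj(1) + 4*(1)*conj(-1) + 4*(-3)*conj(-1)]
      = (1/16)[(11) + (-1) + (2 - 6*sqrt(2)) + (10) + (2 + 6*sqrt(2)) + (-4) + (12)] = 32/16 = 2
  <chi_rho, chi_3> = (1/16)[1*(11)*conj(1) + 1*(-1)*conj(1) + 2*(1 - 3*sqrt(2))*conj(-1) + 2*(5)*conj(1) + 2*(1 + 3*sqrt(2))*conj(-1) + 4*(1)*conj(1) + 4*(-3)*conj(-1)]
      = (1/16)[(11) + (-1) + (-2 + 6*sqrt(2)) + (10) + (-6*sqrt(2) - 2) + (4) + (12)] = 32/16 = 2
  <chi_rho, chi_4> = (1/16)[1*(11)*conj(1) + 1*(-1)*conj(1) + 2*(1 - 3*sqrt(2))*conj(-1) + 2*(5)*conj(1) + 2*(1 + 3*sqrt(2))*conj(-1) + 4*(1)*conj(-1) + 4*(-3)*conj(1)]
      = (1/16)[(11) + (-1) + (-2 + 6*sqrt(2)) + (10) + (-6*sqrt(2) - 2) + (-4) + (-12)] = 0/16 = 0
  <chi_rho, chi_5> = (1/16)[1*(11)*conj(2) + 1*(-1)*conj(-2) + 2*(1 - 3*sqrt(2))*conj(sqrt(2)) + 2*(5)*conj(0) + 2*(1 + 3*sqrt(2))*conj(-sqrt(2)) + 4*(1)*conj(0) + 4*(-3)*conj(0)]
      = (1/16)[(22) + (2) + (-12 + 2*sqrt(2)) + (0) + (-12 - 2*sqrt(2)) + (0) + (0)] = 0/16 = 0
  <chi_rho, chi_6> = (1/16)[1*(11)*conj(2) + 1*(-1)*conj(2) + 2*(1 - 3*sqrt(2))*conj(0) + 2*(5)*conj(-2) + 2*(1 + 3*sqrt(2))*conj(0) + 4*(1)*conj(0) + 4*(-3)*conj(0)]
      = (1/16)[(22) + (-2) + (0) + (-20) + (0) + (0) + (0)] = 0/16 = 0
  <chi_rho, chi_7> = (1/16)[1*(11)*conj(2) + 1*(-1)*conj(-2) + 2*(1 - 3*sqrt(2))*conj(-sqrt(2)) + 2*(5)*conj(0) + 2*(1 + 3*sqrt(2))*conj(sqrt(2)) + 4*(1)*conj(0) + 4*(-3)*conj(0)]
      = (1/16)[(22) + (2) + (12 - 2*sqrt(2)) + (0) + (2*sqrt(2) + 12) + (0) + (0)] = 48/16 = 3
Dimension check: dim(rho) = sum (mult * dim) = 1*1 + 2*1 + 2*1 + 0*1 + 0*2 + 0*2 + 3*2 = 11 = chi_rho(e) = 11.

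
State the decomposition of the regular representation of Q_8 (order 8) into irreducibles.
Each irreducible V_i of dimension d_i appears with multiplicity d_i, i.e. rho_reg = (direct sum over all irreducibles V_i) d_i V_i. The irreducible dimensions for Q_8 are 1, 1, 1, 1, 2: 4 irreducibles of dimension 1, each with multiplicity 1; 1 irreducible of dimension 2, with multiplicity 2. Total dimension 4*1*1 + 1*2*2 = 8 = |G|.

Proof sketch: General theorem: in the regular representation of a finite group G, each irreducible appears with multiplicity equal to its dimension. Check: dim(rho_reg) = sum d_i^2 = 1 + 1 + 1 + 1 + 4 = 8 = |G|.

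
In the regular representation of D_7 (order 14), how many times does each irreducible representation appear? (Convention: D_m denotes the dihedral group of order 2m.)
Each irreducible V_i of dimension d_i appears with multiplicity d_i, i.e. rho_reg = (direct sum over all irreducibles V_i) d_i V_i. The irreducible dimensions for D_7 are 1, 1, 2, 2, 2: 2 irreducibles of dimension 1, each with multiplicity 1; 3 irreducibles of dimension 2, each with multiplicity 2. Total dimension 2*1*1 + 3*2*2 = 14 = |G|.

Proof sketch: General theorem: in the regular representation of a finite group G, each irreducible appears with multiplicity equal to its dimension. Check: dim(rho_reg) = sum d_i^2 = 1 + 1 + 4 + 4 + 4 = 14 = |G|.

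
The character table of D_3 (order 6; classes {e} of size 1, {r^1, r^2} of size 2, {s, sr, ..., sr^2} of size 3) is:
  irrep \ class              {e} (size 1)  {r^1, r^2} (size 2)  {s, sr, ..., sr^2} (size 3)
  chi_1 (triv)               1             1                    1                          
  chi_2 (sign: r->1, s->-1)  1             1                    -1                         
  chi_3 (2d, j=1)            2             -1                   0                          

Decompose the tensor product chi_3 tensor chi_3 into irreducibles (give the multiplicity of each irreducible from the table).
chi_3 tensor chi_3 = chi_1 + chi_2 + chi_3 (all other irreducibles have multiplicity 0).

Solution. The character of a tensor product is the pointwise product (chi_3 * chi_3)(C) = chi_3(C) * chi_3(C):
  {e}: (2)*(2), {r^1, r^2}: (-1)*(-1), {s, sr, ..., sr^2}: (0)*(0)
so (chi_3 * chi_3) takes values
  {e} -> 4, {r^1, r^2} -> 1, {s, sr, ..., sr^2} -> 0.
Now take the inner product of this character with each irreducible chi from the table, <chi_3*chi_3, chi> = (1/6) sum_C |C| (chi_3*chi_3)(C) conj(chi(C)):
  <chi_3*chi_3, chi_1> = (1/6)[1*(4)*conj(1) + 2*(1)*conj(1) + 3*(0)*conj(1)]
      = (1/6)[(4) + (2) + (0)] = 6/6 = 1
  <chi_3*chi_3, chi_2> = (1/6)[1*(4)*conj(1) + 2*(1)*conj(1) + 3*(0)*conj(-1)]
      = (1/6)[(4) + (2) + (0)] = 6/6 = 1
  <chi_3*chi_3, chi_3> = (1/6)[1*(4)*conj(2) + 2*(1)*conj(-1) + 3*(0)*conj(0)]
      = (1/6)[(8) + (-2) + (0)] = 6/6 = 1
Hence the multiplicities are chi_1: 1, chi_2: 1, chi_3: 1. Dimension check: dim(chi_3)*dim(chi_3) = 2*2 = 4 and sum (mult * dim) = 1*1 + 1*1 + 1*2 = 4.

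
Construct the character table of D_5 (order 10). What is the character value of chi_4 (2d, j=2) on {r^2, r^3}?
Conjugacy classes: {e} of size 1, {r^1, r^4} of size 2, {r^2, r^3} of size 2, {s, sr, ..., sr^4} of size 5.
Character table:
  irrep \ class              {e} (size 1)  {r^1, r^4} (size 2)  {r^2, r^3} (size 2)  {s, sr, ..., sr^4} (size 5)
  chi_1 (triv)               1             1                    1                    1                          
  chi_2 (sign: r->1, s->-1)  1             1                    1                    -1                         
  chi_3 (2d, j=1)            2             -1/2 + sqrt(5)/2     -sqrt(5)/2 - 1/2     0                          
  chi_4 (2d, j=2)            2             -sqrt(5)/2 - 1/2     -1/2 + sqrt(5)/2     0                          

Spot check: chi_4 (2d, j=2) on {r^2, r^3} = -1/2 + sqrt(5)/2.

Derivation: D_5 has order 2*5 = 10 with 4 conjugacy classes, hence 4 irreducibles. Sum of squared dims 1 + 1 + 4 + 4 = 10 = |G|. Linear characters come from the abelianisation; the 2-dimensional irreps have character r^k -> 2*cos(2*pi*j*k/5), reflections -> 0.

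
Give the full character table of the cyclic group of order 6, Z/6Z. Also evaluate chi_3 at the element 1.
Character table of Z/6Z (irreps indexed chi_0,...,chi_5 with chi_k(m) = zeta_6^(k*m), zeta_6 = exp(2*pi*i/6)):
  irrep \ class  {0} (size 1)  {1} (size 1)    {2} (size 1)    {3} (size 1)  {4} (size 1)    {5} (size 1)  
  chi_0          1             1               1               1             1               1             
  chi_1          1             exp(I*pi/3)     exp(2*I*pi/3)   -1            exp(-2*I*pi/3)  exp(-I*pi/3)  
  chi_2          1             exp(2*I*pi/3)   exp(-2*I*pi/3)  1             exp(2*I*pi/3)   exp(-2*I*pi/3)
  chi_3          1             -1              1               -1            1               -1            
  chi_4          1             exp(-2*I*pi/3)  exp(2*I*pi/3)   1             exp(-2*I*pi/3)  exp(2*I*pi/3) 
  chi_5          1             exp(-I*pi/3)    exp(-2*I*pi/3)  -1            exp(2*I*pi/3)   exp(I*pi/3)   

Spot check: chi_3(1) = zeta_6^(3*1) = zeta_6^3 = -1.

Why: Z/6Z is abelian, so all 6 irreducible complex representations are 1-dimensional. They are given by chi_k(m) = zeta_6^(k*m) for k = 0,...,5. Row orthogonality: sum_m chi_k(m) conj(chi_l(m)) = 6 * [k = l].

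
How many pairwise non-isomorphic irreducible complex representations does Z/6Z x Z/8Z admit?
48

Proof sketch: The number of irreducible complex representations of a finite group equals its number of conjugacy classes. Z/6Z x Z/8Z is abelian of order 48, so every element is its own conjugacy class: 48 classes, so Z/6Z x Z/8Z (order 48) has exactly 48 irreducible complex representations.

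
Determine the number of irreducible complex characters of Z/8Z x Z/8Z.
64

The number of irreducible complex representations of a finite group equals its number of conjugacy classes. Z/8Z x Z/8Z is abelian of order 64, so every element is its own conjugacy class: 64 classes, so Z/8Z x Z/8Z (order 64) has exactly 64 irreducible complex representations.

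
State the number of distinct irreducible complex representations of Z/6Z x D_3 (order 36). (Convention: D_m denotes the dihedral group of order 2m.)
18

Solution. The number of irreducible complex representations of a finite group equals its number of conjugacy classes. For a direct product, #classes(G x H) = #classes(G) * #classes(H). Z/6Z has 6 classes (abelian), D_3 has 3 classes, so 6 * 3 = 18, so Z/6Z x D_3 (order 36) has exactly 18 irreducible complex representations.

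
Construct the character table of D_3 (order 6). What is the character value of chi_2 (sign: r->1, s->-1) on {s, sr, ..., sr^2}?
Conjugacy classes: {e} of size 1, {r^1, r^2} of size 2, {s, sr, ..., sr^2} of size 3.
Character table:
  irrep \ class              {e} (size 1)  {r^1, r^2} (size 2)  {s, sr, ..., sr^2} (size 3)
  chi_1 (triv)               1             1                    1                          
  chi_2 (sign: r->1, s->-1)  1             1                    -1                         
  chi_3 (2d, j=1)            2             -1                   0                          

Spot check: chi_2 (sign: r->1, s->-1) on {s, sr, ..., sr^2} = -1.

Argument: D_3 has order 2*3 = 6 with 3 conjugacy classes, hence 3 irreducibles. Sum of squared dims 1 + 1 + 4 = 6 = |G|. Linear characters come from the abelianisation; the 2-dimensional irreps have character r^k -> 2*cos(2*pi*j*k/3), reflections -> 0.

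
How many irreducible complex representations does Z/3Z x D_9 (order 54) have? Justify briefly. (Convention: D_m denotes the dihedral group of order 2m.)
18

Details: The number of irreducible complex representations of a finite group equals its number of conjugacy classes. For a direct product, #classes(G x H) = #classes(G) * #classes(H). Z/3Z has 3 classes (abelian), D_9 has 6 classes, so 3 * 6 = 18, so Z/3Z x D_9 (order 54) has exactly 18 irreducible complex representations.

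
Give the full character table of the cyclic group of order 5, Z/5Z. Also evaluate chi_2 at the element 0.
Character table of Z/5Z (irreps indexed chi_0,...,chi_4 with chi_k(m) = zeta_5^(k*m), zeta_5 = exp(2*pi*i/5)):
  irrep \ class  {0} (size 1)  {1} (size 1)    {2} (size 1)    {3} (size 1)    {4} (size 1)  
  chi_0          1             1               1               1               1             
  chi_1          1             exp(2*I*pi/5)   exp(4*I*pi/5)   exp(-4*I*pi/5)  exp(-2*I*pi/5)
  chi_2          1             exp(4*I*pi/5)   exp(-2*I*pi/5)  exp(2*I*pi/5)   exp(-4*I*pi/5)
  chi_3          1             exp(-4*I*pi/5)  exp(2*I*pi/5)   exp(-2*I*pi/5)  exp(4*I*pi/5) 
  chi_4          1             exp(-2*I*pi/5)  exp(-4*I*pi/5)  exp(4*I*pi/5)   exp(2*I*pi/5) 

Spot check: chi_2(0) = zeta_5^(2*0) = zeta_5^0 = 1.

Proof sketch: Z/5Z is abelian, so all 5 irreducible complex representations are 1-dimensional. They are given by chi_k(m) = zeta_5^(k*m) for k = 0,...,4. Row orthogonality: sum_m chi_k(m) conj(chi_l(m)) = 5 * [k = l].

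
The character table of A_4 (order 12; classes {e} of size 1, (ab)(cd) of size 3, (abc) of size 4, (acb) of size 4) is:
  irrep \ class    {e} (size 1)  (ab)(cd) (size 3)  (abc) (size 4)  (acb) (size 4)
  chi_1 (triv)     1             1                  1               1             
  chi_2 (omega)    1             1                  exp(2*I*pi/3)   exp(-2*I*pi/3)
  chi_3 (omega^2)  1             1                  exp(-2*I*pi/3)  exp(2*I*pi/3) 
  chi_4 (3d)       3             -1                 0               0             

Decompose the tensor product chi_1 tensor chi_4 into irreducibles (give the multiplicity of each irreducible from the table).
chi_1 tensor chi_4 = chi_4 (all other irreducibles have multiplicity 0).

Solution. The character of a tensor product is the pointwise product (chi_1 * chi_4)(C) = chi_1(C) * chi_4(C):
  {e}: (1)*(3), (ab)(cd): (1)*(-1), (abc): (1)*(0), (acb): (1)*(0)
so (chi_1 * chi_4) takes values
  {e} -> 3, (ab)(cd) -> -1, (abc) -> 0, (acb) -> 0.
Now take the inner product of this character with each irreducible chi from the table, <chi_1*chi_4, chi> = (1/12) sum_C |C| (chi_1*chi_4)(C) conj(chi(C)):
  <chi_1*chi_4, chi_1> = (1/12)[1*(3)*conj(1) + 3*(-1)*conj(1) + 4*(0)*conj(1) + 4*(0)*conj(1)]
      = (1/12)[(3) + (-3) + (0) + (0)] = 0/12 = 0
  <chi_1*chi_4, chi_2> = (1/12)[1*(3)*conj(1) + 3*(-1)*conj(1) + 4*(0)*conj(exp(2*I*pi/3)) + 4*(0)*conj(exp(-2*I*pi/3))]
      = (1/12)[(3) + (-3) + (0) + (0)] = 0/12 = 0
  <chi_1*chi_4, chi_3> = (1/12)[1*(3)*conj(1) + 3*(-1)*conj(1) + 4*(0)*conj(exp(-2*I*pi/3)) + 4*(0)*conj(exp(2*I*pi/3))]
      = (1/12)[(3) + (-3) + (0) + (0)] = 0/12 = 0
  <chi_1*chi_4, chi_4> = (1/12)[1*(3)*conj(3) + 3*(-1)*conj(-1) + 4*(0)*conj(0) + 4*(0)*conj(0)]
      = (1/12)[(9) + (3) + (0) + (0)] = 12/12 = 1
(Exp terms are combined using exp(i*s)*conj(exp(i*t)) = exp(i*(s-t)), and sums of them are collapsed using the identity that for every m > 1 the m distinct m-th roots of unity sum to 0, e.g. 1 + exp(2*I*pi/3) + exp(-2*I*pi/3) = 0.)
Hence the multiplicities are chi_4: 1. Dimension check: dim(chi_1)*dim(chi_4) = 1*3 = 3 and sum (mult * dim) = 1*3 = 3.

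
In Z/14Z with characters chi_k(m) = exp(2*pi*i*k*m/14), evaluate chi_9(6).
chi_9(6) = zeta_14^54 = exp(-2*I*pi/7)

Argument: chi_9(6) = zeta_14^(9*6) = zeta_14^54. Since zeta_14^14 = 1, this equals zeta_14^12 = exp(2*pi*i*12/14) = exp(-2*I*pi/7).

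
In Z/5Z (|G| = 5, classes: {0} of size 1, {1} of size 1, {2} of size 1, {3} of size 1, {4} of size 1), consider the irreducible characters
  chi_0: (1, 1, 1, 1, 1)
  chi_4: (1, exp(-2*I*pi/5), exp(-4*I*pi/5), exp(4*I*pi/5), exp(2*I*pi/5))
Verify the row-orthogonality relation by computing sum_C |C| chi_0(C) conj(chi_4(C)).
Sum = 0; so <chi_0, chi_4> = 0 (distinct irreducibles are orthogonal).

Why: Compute term by term over conjugacy classes (|C| * chi_0(C) * conj(chi_4(C))):
  1*(1)*conj(1) + 1*(1)*conj(exp(-2*I*pi/5)) + 1*(1)*conj(exp(-4*I*pi/5)) + 1*(1)*conj(exp(4*I*pi/5)) + 1*(1)*conj(exp(2*I*pi/5))
  = (1) + (exp(2*I*pi/5)) + (exp(4*I*pi/5)) + (exp(-4*I*pi/5)) + (exp(-2*I*pi/5))
  = 0.
(Exp terms are combined using exp(i*s)*conj(exp(i*t)) = exp(i*(s-t)), and sums of them are collapsed using the identity that for every m > 1 the m distinct m-th roots of unity sum to 0, e.g. 1 + exp(2*I*pi/3) + exp(-2*I*pi/3) = 0.)
Dividing by |G| = 5 gives 0/5 = 0, matching the row-orthogonality relation <chi_0, chi_4> = [chi_0 = chi_4].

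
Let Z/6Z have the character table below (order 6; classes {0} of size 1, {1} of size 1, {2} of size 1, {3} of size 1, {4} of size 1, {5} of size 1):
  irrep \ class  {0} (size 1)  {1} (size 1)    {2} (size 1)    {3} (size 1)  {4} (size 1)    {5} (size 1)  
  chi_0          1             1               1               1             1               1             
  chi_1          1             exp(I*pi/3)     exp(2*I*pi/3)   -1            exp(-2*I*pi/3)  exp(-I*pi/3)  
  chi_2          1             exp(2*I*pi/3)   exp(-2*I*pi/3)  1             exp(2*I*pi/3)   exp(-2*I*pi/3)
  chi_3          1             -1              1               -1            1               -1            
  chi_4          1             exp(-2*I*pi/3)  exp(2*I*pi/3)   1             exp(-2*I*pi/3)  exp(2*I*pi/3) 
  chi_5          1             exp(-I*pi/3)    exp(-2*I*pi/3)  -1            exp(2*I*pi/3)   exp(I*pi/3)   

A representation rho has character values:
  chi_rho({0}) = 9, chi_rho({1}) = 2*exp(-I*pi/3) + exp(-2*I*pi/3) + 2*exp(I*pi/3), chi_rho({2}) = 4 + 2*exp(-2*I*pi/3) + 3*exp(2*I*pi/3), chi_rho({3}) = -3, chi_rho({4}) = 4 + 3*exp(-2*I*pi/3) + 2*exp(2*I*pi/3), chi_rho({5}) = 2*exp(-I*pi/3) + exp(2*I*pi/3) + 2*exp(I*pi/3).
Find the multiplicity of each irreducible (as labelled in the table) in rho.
Multiplicities: chi_0: 2, chi_1: 2, chi_2: 0, chi_3: 2, chi_4: 1, chi_5: 2.

Justification: Use <chi_rho, chi> = (1/|G|) sum_C |C| * chi_rho(C) * conj(chi(C)) with |G| = 6 for each irreducible chi in the table:
  <chi_rho, chi_0> = (1/6)[1*(9)*conj(1) + 1*(2*exp(-I*pi/3) + exp(-2*I*pi/3) + 2*exp(I*pi/3))*conj(1) + 1*(4 + 2*exp(-2*I*pi/3) + 3*exp(2*I*pi/3))*conj(1) + 1*(-3)*conj(1) + 1*(4 + 3*exp(-2*I*pi/3) + 2*exp(2*I*pi/3))*conj(1) + 1*(2*exp(-I*pi/3) + exp(2*I*pi/3) + 2*exp(I*pi/3))*conj(1)]
      = (1/6)[(9) + (2*exp(-I*pi/3) + exp(-2*I*pi/3) + 2*exp(I*pi/3)) + (4 + 2*exp(-2*I*pi/3) + 3*exp(2*I*pi/3)) + (-3) + (4 + 3*exp(-2*I*pi/3) + 2*exp(2*I*pi/3)) + (2*exp(-I*pi/3) + exp(2*I*pi/3) + 2*exp(I*pi/3))] = 12/6 = 2
  <chi_rho, chi_1> = (1/6)[1*(9)*conj(1) + 1*(2*exp(-I*pi/3) + exp(-2*I*pi/3) + 2*exp(I*pi/3))*conj(exp(I*pi/3)) + 1*(4 + 2*exp(-2*I*pi/3) + 3*exp(2*I*pi/3))*conj(exp(2*I*pi/3)) + 1*(-3)*conj(-1) + 1*(4 + 3*exp(-2*I*pi/3) + 2*exp(2*I*pi/3))*conj(exp(-2*I*pi/3)) + 1*(2*exp(-I*pi/3) + exp(2*I*pi/3) + 2*exp(I*pi/3))*conj(exp(-I*pi/3))]
      = (1/6)[(9) + (1 + 2*exp(-2*I*pi/3)) + (3 + 4*exp(-2*I*pi/3) + 2*exp(2*I*pi/3)) + (3) + (3 + 2*exp(-2*I*pi/3) + 4*exp(2*I*pi/3)) + (1 + 2*exp(2*I*pi/3))] = 12/6 = 2
  <chi_rho, chi_2> = (1/6)[1*(9)*conj(1) + 1*(2*exp(-I*pi/3) + exp(-2*I*pi/3) + 2*exp(I*pi/3))*conj(exp(2*I*pi/3)) + 1*(4 + 2*exp(-2*I*pi/3) + 3*exp(2*I*pi/3))*conj(exp(-2*I*pi/3)) + 1*(-3)*conj(1) + 1*(4 + 3*exp(-2*I*pi/3) + 2*exp(2*I*pi/3))*conj(exp(2*I*pi/3)) + 1*(2*exp(-I*pi/3) + exp(2*I*pi/3) + 2*exp(I*pi/3))*conj(exp(-2*I*pi/3))]
      = (1/6)[(9) + (-2 + 2*exp(-I*pi/3) + exp(2*I*pi/3)) + (2 + 3*exp(-2*I*pi/3) + 4*exp(2*I*pi/3)) + (-3) + (2 + 4*exp(-2*I*pi/3) + 3*exp(2*I*pi/3)) + (-2 + exp(-2*I*pi/3) + 2*exp(I*pi/3))] = 0/6 = 0
  <chi_rho, chi_3> = (1/6)[1*(9)*conj(1) + 1*(2*exp(-I*pi/3) + exp(-2*I*pi/3) + 2*exp(I*pi/3))*conj(-1) + 1*(4 + 2*exp(-2*I*pi/3) + 3*exp(2*I*pi/3))*conj(1) + 1*(-3)*conj(-1) + 1*(4 + 3*exp(-2*I*pi/3) + 2*exp(2*I*pi/3))*conj(1) + 1*(2*exp(-I*pi/3) + exp(2*I*pi/3) + 2*exp(I*pi/3))*conj(-1)]
      = (1/6)[(9) + (-2*exp(I*pi/3) - exp(-2*I*pi/3) - 2*exp(-I*pi/3)) + (4 + 2*exp(-2*I*pi/3) + 3*exp(2*I*pi/3)) + (3) + (4 + 3*exp(-2*I*pi/3) + 2*exp(2*I*pi/3)) + (-2*exp(I*pi/3) - exp(2*I*pi/3) - 2*exp(-I*pi/3))] = 12/6 = 2
  <chi_rho, chi_4> = (1/6)[1*(9)*conj(1) + 1*(2*exp(-I*pi/3) + exp(-2*I*pi/3) + 2*exp(I*pi/3))*conj(exp(-2*I*pi/3)) + 1*(4 + 2*exp(-2*I*pi/3) + 3*exp(2*I*pi/3))*conj(exp(2*I*pi/3)) + 1*(-3)*conj(1) + 1*(4 + 3*exp(-2*I*pi/3) + 2*exp(2*I*pi/3))*conj(exp(-2*I*pi/3)) + 1*(2*exp(-I*pi/3) + exp(2*I*pi/3) + 2*exp(I*pi/3))*conj(exp(2*I*pi/3))]
      = (1/6)[(9) + (-1 + 2*exp(I*pi/3)) + (3 + 4*exp(-2*I*pi/3) + 2*exp(2*I*pi/3)) + (-3) + (3 + 2*exp(-2*I*pi/3) + 4*exp(2*I*pi/3)) + (-1 + 2*exp(-I*pi/3))] = 6/6 = 1
  <chi_rho, chi_5> = (1/6)[1*(9)*conj(1) + 1*(2*exp(-I*pi/3) + exp(-2*I*pi/3) + 2*exp(I*pi/3))*conj(exp(-I*pi/3)) + 1*(4 + 2*exp(-2*I*pi/3) + 3*exp(2*I*pi/3))*conj(exp(-2*I*pi/3)) + 1*(-3)*conj(-1) + 1*(4 + 3*exp(-2*I*pi/3) + 2*exp(2*I*pi/3))*conj(exp(2*I*pi/3)) + 1*(2*exp(-I*pi/3) + exp(2*I*pi/3) + 2*exp(I*pi/3))*conj(exp(I*pi/3))]
      = (1/6)[(9) + (2 + exp(-I*pi/3) + 2*exp(2*I*pi/3)) + (2 + 3*exp(-2*I*pi/3) + 4*exp(2*I*pi/3)) + (3) + (2 + 4*exp(-2*I*pi/3) + 3*exp(2*I*pi/3)) + (2 + 2*exp(-2*I*pi/3) + exp(I*pi/3))] = 12/6 = 2
(Exp terms are combined using exp(i*s)*conj(exp(i*t)) = exp(i*(s-t)), and sums of them are collapsed using the identity that for every m > 1 the m distinct m-th roots of unity sum to 0, e.g. 1 + exp(2*I*pi/3) + exp(-2*I*pi/3) = 0.)
Dimension check: dim(rho) = sum (mult * dim) = 2*1 + 2*1 + 0*1 + 2*1 + 1*1 + 2*1 = 9 = chi_rho(e) = 9.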